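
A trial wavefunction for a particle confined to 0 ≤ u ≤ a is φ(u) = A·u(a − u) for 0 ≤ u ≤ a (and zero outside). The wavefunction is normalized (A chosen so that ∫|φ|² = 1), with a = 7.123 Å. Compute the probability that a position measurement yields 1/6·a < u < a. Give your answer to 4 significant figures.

The probability is P = ∫ |φ|² du over [1/6·a, a].
Since A² = 1/(a^5/30), this is the region integral divided by the full normalization integral.
In terms of t = u/a (A² and the length scale cancel between numerator and denominator), P = [∫_{1/6}^{1} t^2·(1 - t)^2 dt] / [∫_{0}^{1} t^2·(1 - t)^2 dt].
An antiderivative of t^2·(1 - t)^2 is t^3·(6·t^2 - 15·t + 10)/30; evaluating from 1/6 to 1 gives 125/3888, while the full integral is 1/30.
Taking the ratio, P = 625/648.

P ≈ 0.9645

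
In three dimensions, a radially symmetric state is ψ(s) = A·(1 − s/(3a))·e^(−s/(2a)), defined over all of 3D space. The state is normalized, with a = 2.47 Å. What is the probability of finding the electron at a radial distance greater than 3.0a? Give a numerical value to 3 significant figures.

P = ∫ |ψ|² 4πs² ds over s > 3.0a.
The full normalization integral is A²·[8·π·a^3/3] = 1, fixing A².
Substituting u = s/a, A², 4π and the length scale all cancel in the ratio: P = ∫_{3.0}^{∞} u^2·(1 - u/3)^2·e^(-u) du / ∫_{0}^{∞} u^2·(1 - u/3)^2·e^(-u) du.
An antiderivative of u^2·(1 - u/3)^2·e^(-u) is (-u^4 + 2·u^3 - 3·u^2 - 6·u - 6)·e^(-u)/9; evaluating from 3.0 to ∞ gives 26·e^(-3)/3, while the full integral is 2/3.
The region integral divided by the full integral gives P = 0.6472.

P ≈ 0.647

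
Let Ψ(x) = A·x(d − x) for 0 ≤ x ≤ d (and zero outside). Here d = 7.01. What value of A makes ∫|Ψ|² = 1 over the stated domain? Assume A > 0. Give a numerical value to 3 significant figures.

A ≈ 0.0421

We need A² ∫|f|² dx = 1, taking the integral from 0 to d.
Expanding the polynomial and integrating term by term, with Ψ = A·x(d − x), the integral evaluates to A²·[d^5/30].
So A² = (d^5/30)^(−1).
Substituting d = 7.01 gives A² = 0.001772, so A = 0.04210.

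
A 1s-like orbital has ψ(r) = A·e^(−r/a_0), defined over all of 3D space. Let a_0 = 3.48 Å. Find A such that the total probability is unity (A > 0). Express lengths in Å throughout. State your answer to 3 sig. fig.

A ≈ 0.0869 Å^(-3/2)

Require ∫ |ψ|² 4πr² dr = 1 over the whole domain.
(Spherical symmetry: dV = 4πr² dr.)
Using ∫₀^∞ rⁿ e^(−αr) dr = n!/αⁿ⁺¹, ∫|ψ|² 4πr² dr = A²·(π·a_0^3).
So A² = (π·a_0^3)^(−1).
With a_0 = 3.48: A² = 0.007553 and A = 0.08691.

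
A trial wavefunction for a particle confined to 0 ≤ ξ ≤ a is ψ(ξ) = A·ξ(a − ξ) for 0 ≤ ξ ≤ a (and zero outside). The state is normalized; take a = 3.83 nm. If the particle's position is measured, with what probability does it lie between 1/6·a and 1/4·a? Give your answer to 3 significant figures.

|ψ|² is the probability density, so P = ∫_{1/6·a}^{1/4·a} |ψ|² dξ.
Since A² = 1/(a^5/30), this is the region integral divided by the full normalization integral.
In terms of u = ξ/a (A² and the length scale cancel between numerator and denominator), P = [∫_{1/6}^{1/4} u^2·(1 - u)^2 du] / [∫_{0}^{1} u^2·(1 - u)^2 du].
With ∫ u^2·(1 - u)^2 du = u^3·(6·u^2 - 15·u + 10)/30 + C, the region integral is ≈ 0.0022674 and the full one is 1/30.
Taking the ratio, P = 0.06802.

P ≈ 0.0680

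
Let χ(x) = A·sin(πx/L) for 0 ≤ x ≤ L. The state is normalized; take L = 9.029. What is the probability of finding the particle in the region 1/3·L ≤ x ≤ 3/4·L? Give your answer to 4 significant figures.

P ≈ 0.7137

|χ|² is the probability density, so P = ∫_{1/3·L}^{3/4·L} |χ|² dx.
The normalization integral ∫|χ|²dx over the whole domain equals L/2·A², and A² cancels in the ratio.
In terms of u = x/L (A² and the length scale cancel between numerator and denominator), P = [∫_{1/3}^{3/4} sin(π·u)^2 du] / [∫_{0}^{1} sin(π·u)^2 du].
With ∫ sin(π·u)^2 du = u/2 - sin(2·π·u)/(4·π) + C, the region integral is √(3)/(8·π) + 1/(4·π) + 5/24 and the full one is 1/2.
Evaluating gives P = (3·√(3) + 6 + 5·π)/(12·π).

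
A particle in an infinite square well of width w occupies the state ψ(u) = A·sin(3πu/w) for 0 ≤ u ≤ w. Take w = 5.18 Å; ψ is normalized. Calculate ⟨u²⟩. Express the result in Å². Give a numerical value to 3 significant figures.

The expectation value is the |ψ|²-weighted average of u^2: ∫ u^2|ψ|² du.
With ∫₀^w sin²(nπu/w) du = w/2, evaluating both integrals, ⟨u²⟩ = -w^2/(18·π^2) + w^2/3.
Putting w = 5.18 gives 8.793.

⟨u^2⟩ ≈ 8.79 Å^2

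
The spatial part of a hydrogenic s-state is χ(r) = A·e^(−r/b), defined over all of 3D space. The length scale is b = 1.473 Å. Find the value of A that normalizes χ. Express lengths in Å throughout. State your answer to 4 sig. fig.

A ≈ 0.3156 Å^(-3/2)

Require ∫ |χ|² 4πr² dr = 1 over the whole domain.
∫|χ|² 4πr² dr = A²·(π·b^3).
Hence A² = 1/[π·b^3].
With b = 1.473: A² = 0.099596 and A = 0.31559.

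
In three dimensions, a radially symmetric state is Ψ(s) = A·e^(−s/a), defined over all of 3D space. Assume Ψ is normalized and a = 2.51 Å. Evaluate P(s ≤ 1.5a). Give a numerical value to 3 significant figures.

With dV = 4πs²ds, the probability is ∫|Ψ|² dV over s ≤ 1.5a.
The full normalization integral is A²·[π·a^3] = 1, fixing A².
In terms of u = s/a (A², 4π and the length scale all cancel between numerator and denominator), P = [∫_{0}^{1.5} u^2·e^(-2·u) du] / [∫_{0}^{∞} u^2·e^(-2·u) du].
An antiderivative of u^2·e^(-2·u) is -(2·u^2 + 2·u + 1)·e^(-2·u)/4; evaluating from 0 to 1.5 gives 1/4 - 17·e^(-3)/8, while the full integral is 1/4.
The region integral divided by the full integral gives P = 0.5768.

P ≈ 0.577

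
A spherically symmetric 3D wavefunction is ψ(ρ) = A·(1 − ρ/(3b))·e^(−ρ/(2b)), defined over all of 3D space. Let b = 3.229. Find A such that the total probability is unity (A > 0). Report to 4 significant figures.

Require ∫ |ψ|² 4πρ² dρ = 1 over the whole domain.
Recall ∫₀^∞ ρ^m e^(−ρ/β) dρ = m!·β^(m+1), the integral (without the A² prefactor) comes out to 8·π·b^3/3.
Plugging in b = 3.229 yields A = 0.059544.

A ≈ 0.05954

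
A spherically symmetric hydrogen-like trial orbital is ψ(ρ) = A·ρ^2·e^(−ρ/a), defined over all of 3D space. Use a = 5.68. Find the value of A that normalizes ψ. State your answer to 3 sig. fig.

A ≈ 0.000272

We need A² ∫|f|² 4πρ² dρ = 1, taking the integral from 0 to ∞.
(Spherical symmetry: dV = 4πρ² dρ.)
With ∫₀^∞ ρ^6 e^(−αρ) dρ = 6!/α^7, with ψ = A·ρ^2·e^(−ρ/a), the integral evaluates to A²·[45·π·a^7/2].
So A² = (45·π·a^7/2)^(−1).
Substituting a = 5.68 gives A² = 7.417E-8, so A = 0.0002723.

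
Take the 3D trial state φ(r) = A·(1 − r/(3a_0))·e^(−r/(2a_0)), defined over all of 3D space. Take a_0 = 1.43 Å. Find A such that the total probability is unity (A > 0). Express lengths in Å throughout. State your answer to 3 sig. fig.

The normalization condition is ∫|φ|² 4πr² dr = 1 from 0 to ∞.
The angular integral contributes 4π, leaving ∫₀^∞ r²|φ|² dr.
With ∫₀^∞ r^4 e^(−αr) dr = 4!/α^5, carrying out the integral gives A² · 8·π·a_0^3/3.
Setting this equal to 1 gives A² = 1/(8·π·a_0^3/3).
With a_0 = 1.43: A² = 0.04082 and A = 0.2020.

A ≈ 0.202 Å^(-3/2)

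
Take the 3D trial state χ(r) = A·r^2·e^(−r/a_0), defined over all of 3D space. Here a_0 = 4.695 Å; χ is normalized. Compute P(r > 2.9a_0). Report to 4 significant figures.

P ≈ 0.6384

With dV = 4πr²dr, the probability is ∫|χ|² dV over r > 2.9a_0.
Normalization gives A² = 1/(45·π·a_0^7/2).
Let u = r/a_0; then A², 4π and the length scale all cancel, so P = ∫_{2.9}^{∞} u^6·e^(-2·u) du ÷ ∫_{0}^{∞} u^6·e^(-2·u) du.
An antiderivative of u^6·e^(-2·u) is -(4·u^6 + 12·u^5 + 30·u^4 + 60·u^3 + 90·u^2 + 90·u + 45)·e^(-2·u)/8; evaluating from 2.9 to ∞ gives ≈ 3.59095, while the full integral is 45/8.
The region integral divided by the full integral gives P = 0.63839.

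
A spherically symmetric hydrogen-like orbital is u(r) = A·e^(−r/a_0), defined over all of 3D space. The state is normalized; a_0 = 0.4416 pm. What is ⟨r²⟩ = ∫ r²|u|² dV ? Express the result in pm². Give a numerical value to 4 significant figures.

⟨r^2⟩ ≈ 0.5850 pm^2

The expectation value is the |u|²-weighted average of r^2: ∫ r^2|u|² 4πr² dr.
Using ∫₀^∞ rⁿ e^(−αr) dr = n!/αⁿ⁺¹, evaluating both integrals, ⟨r²⟩ = 3·a_0^2.
With a_0 = 0.4416, ⟨r^2⟩ = 0.58503.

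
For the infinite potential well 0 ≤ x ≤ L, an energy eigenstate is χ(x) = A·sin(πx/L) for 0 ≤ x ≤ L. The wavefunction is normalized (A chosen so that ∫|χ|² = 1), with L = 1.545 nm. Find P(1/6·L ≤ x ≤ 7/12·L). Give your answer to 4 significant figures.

P ≈ 0.6341

P = ∫_{1/6·L}^{7/12·L} |χ(x)|² dx.
With A² fixed by ∫|χ|² = 1, i.e. A² = (L/2)^(−1), substitute and integrate.
Let u = x/L; then A² and the length scale cancel, so P = ∫_{1/6}^{7/12} sin(π·u)^2 du ÷ ∫_{0}^{1} sin(π·u)^2 du.
Using ∫ sin(π·u)^2 du = u/2 - sin(2·π·u)/(4·π), the numerator is 1/(8·π) + √(3)/(8·π) + 5/24 and the denominator is 1/2.
This works out to P = (3 + 3·√(3) + 5·π)/(12·π).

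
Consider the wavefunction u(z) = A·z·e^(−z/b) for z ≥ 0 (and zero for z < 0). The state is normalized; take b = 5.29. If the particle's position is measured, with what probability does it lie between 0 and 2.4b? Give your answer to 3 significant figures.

|u|² is the probability density, so P = ∫_{0}^{2.4b} |u|² dz.
Since A² = 1/(b^3/4), this is the region integral divided by the full normalization integral.
Let t = z/b; then A² and the length scale cancel, so P = ∫_{0}^{2.4} t^2·e^(-2·t) dt ÷ ∫_{0}^{∞} t^2·e^(-2·t) dt.
With ∫ t^2·e^(-2·t) dt = -(2·t^2 + 2·t + 1)·e^(-2·t)/4 + C, the region integral is 1/4 - 433·e^(-24/5)/100 and the full one is 1/4.
Taking the ratio, P = 0.8575.

P ≈ 0.857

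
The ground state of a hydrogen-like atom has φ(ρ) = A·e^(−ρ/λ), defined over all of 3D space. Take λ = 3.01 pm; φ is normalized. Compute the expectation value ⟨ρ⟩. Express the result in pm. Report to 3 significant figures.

The expectation value is the |φ|²-weighted average of ρ: ∫ ρ|φ|² 4πρ² dρ.
With ∫₀^∞ ρ^3 e^(−αρ) dρ = 3!/α^4, evaluating both integrals, ⟨ρ⟩ = 3·λ/2.
Putting λ = 3.01 gives 4.515.

⟨ρ⟩ ≈ 4.52 pm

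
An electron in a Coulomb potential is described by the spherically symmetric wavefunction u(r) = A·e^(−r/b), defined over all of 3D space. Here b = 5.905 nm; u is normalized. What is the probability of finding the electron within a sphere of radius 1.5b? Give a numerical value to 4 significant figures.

P ≈ 0.5768

With dV = 4πr²dr, the probability is ∫|u|² dV over r ≤ 1.5b.
A² is fixed by ∫₀^∞ 4πr²|u|² dr = 1, i.e. A² = (π·b^3)^(−1).
Let t = r/b; then A², 4π and the length scale all cancel, so P = ∫_{0}^{1.5} t^2·e^(-2·t) dt ÷ ∫_{0}^{∞} t^2·e^(-2·t) dt.
Using ∫ t^2·e^(-2·t) dt = -(2·t^2 + 2·t + 1)·e^(-2·t)/4, the numerator is 1/4 - 17·e^(-3)/8 and the denominator is 1/4.
This evaluates to P = 0.57681.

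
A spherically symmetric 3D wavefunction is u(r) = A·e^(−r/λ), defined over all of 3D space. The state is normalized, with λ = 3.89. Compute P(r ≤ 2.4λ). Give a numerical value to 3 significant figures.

P = ∫ |u|² 4πr² dr over r ≤ 2.4λ.
The full normalization integral is A²·[π·λ^3] = 1, fixing A².
Substituting t = r/λ, A², 4π and the length scale all cancel in the ratio: P = ∫_{0}^{2.4} t^2·e^(-2·t) dt / ∫_{0}^{∞} t^2·e^(-2·t) dt.
An antiderivative of t^2·e^(-2·t) is -(2·t^2 + 2·t + 1)·e^(-2·t)/4; evaluating from 0 to 2.4 gives 1/4 - 433·e^(-24/5)/100, while the full integral is 1/4.
This evaluates to P = 0.8575.

P ≈ 0.857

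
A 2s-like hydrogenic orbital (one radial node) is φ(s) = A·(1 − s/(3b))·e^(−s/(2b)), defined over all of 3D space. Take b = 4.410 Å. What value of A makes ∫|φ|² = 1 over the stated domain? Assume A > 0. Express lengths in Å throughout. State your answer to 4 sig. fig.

The normalization condition is ∫|φ|² 4πs² ds = 1 from 0 to ∞.
(Spherical symmetry: dV = 4πs² ds.)
Carrying out the integral gives A² · 8·π·b^3/3.
Hence A² = 1/[8·π·b^3/3].
Substituting b = 4.410 gives A² = 0.0013918, so A = 0.037306.

A ≈ 0.03731 Å^(-3/2)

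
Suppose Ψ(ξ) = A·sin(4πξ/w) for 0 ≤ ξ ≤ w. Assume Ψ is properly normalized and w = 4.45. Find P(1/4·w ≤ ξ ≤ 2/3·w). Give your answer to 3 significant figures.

|Ψ|² is the probability density, so P = ∫_{1/4·w}^{2/3·w} |Ψ|² dξ.
The normalization integral ∫|Ψ|²dξ over the whole domain equals w/2·A², and A² cancels in the ratio.
Let u = ξ/w; then A² and the length scale cancel, so P = ∫_{1/4}^{2/3} sin(4·π·u)^2 du ÷ ∫_{0}^{1} sin(4·π·u)^2 du.
Using ∫ sin(4·π·u)^2 du = u/2 - sin(4·π·u)·cos(4·π·u)/(8·π), the numerator is √(3)/(32·π) + 5/24 and the denominator is 1/2.
This works out to P = √(3)/(16·π) + 5/12.

P ≈ 0.451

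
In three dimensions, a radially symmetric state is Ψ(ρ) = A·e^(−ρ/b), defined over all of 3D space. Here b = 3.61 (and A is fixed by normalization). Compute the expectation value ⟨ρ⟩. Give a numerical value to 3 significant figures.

⟨ρ⟩ ≈ 5.42

⟨ρ⟩ = ∫ ρ |Ψ|² 4πρ² dρ over the full domain.
Evaluating both integrals, ⟨ρ⟩ = 3·b/2.
With b = 3.61, ⟨ρ⟩ = 5.415.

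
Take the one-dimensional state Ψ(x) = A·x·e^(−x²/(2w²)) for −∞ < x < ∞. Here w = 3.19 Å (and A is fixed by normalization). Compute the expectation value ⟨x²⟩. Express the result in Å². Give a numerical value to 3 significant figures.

⟨x²⟩ = ∫ x^2 |Ψ|² dx over the full domain.
The ratio of the moment integral to the normalization integral gives ⟨x²⟩ = 3·w^2/2.
Putting w = 3.19 gives 15.26.

⟨x^2⟩ ≈ 15.3 Å^2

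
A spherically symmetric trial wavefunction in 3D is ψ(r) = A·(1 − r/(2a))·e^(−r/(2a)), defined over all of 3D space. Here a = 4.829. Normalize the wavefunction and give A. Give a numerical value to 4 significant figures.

A ≈ 0.01880

We need A² ∫|f|² 4πr² dr = 1, taking the integral from 0 to ∞.
(Spherical symmetry: dV = 4πr² dr.)
With ∫₀^∞ r^4 e^(−αr) dr = 4!/α^5, with ψ = A·(1 − r/(2a))·e^(−r/(2a)), the integral evaluates to A²·[8·π·a^3].
Setting this equal to 1 gives A² = 1/(8·π·a^3).
With a = 4.829: A² = 0.00035334 and A = 0.018797.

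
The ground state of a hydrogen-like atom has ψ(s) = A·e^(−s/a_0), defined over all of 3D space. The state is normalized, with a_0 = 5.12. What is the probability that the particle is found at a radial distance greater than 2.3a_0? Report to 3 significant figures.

With dV = 4πs²ds, the probability is ∫|ψ|² dV over s > 2.3a_0.
A² is fixed by ∫₀^∞ 4πs²|ψ|² ds = 1, i.e. A² = (π·a_0^3)^(−1).
In terms of u = s/a_0 (A², 4π and the length scale all cancel between numerator and denominator), P = [∫_{2.3}^{∞} u^2·e^(-2·u) du] / [∫_{0}^{∞} u^2·e^(-2·u) du].
An antiderivative of u^2·e^(-2·u) is -(2·u^2 + 2·u + 1)·e^(-2·u)/4; evaluating from 2.3 to ∞ gives 809·e^(-23/5)/200, while the full integral is 1/4.
The region integral divided by the full integral gives P = 0.1626.

P ≈ 0.163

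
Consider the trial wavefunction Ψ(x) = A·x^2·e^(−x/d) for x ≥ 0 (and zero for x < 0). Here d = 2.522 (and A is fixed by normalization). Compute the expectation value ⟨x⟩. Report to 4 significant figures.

⟨x⟩ = ∫ x |Ψ|² dx over the full domain.
Since the A² factors cancel between numerator and denominator, ⟨x⟩ = 5·d/2.
Putting d = 2.522 gives 6.3050.

⟨x⟩ ≈ 6.305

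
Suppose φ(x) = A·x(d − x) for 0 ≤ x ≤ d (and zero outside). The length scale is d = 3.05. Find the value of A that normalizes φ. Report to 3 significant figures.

We need A² ∫|f|² dx = 1, taking the integral from 0 to d.
∫|φ|² dx = A²·(d^5/30).
Plugging in d = 3.05 yields A = 0.3371.

A ≈ 0.337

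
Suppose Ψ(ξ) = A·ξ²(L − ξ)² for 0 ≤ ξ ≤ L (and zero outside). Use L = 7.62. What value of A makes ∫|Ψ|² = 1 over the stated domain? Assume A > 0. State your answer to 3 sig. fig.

A ≈ 0.00270

Normalization requires ∫|Ψ|² dξ = 1, integrated from 0 to L.
With Ψ = A·ξ²(L − ξ)², the integral evaluates to A²·[L^9/630].
Hence A² = 1/[L^9/630].
Plugging in L = 7.62 yields A = 0.002697.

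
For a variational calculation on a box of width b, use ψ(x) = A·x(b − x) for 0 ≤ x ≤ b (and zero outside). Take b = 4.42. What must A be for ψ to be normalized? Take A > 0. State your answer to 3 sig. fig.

A ≈ 0.133

Normalization requires ∫|ψ|² dx = 1, integrated from 0 to b.
The integral (without the A² prefactor) comes out to b^5/30.
With b = 4.42: A² = 0.01778 and A = 0.1334.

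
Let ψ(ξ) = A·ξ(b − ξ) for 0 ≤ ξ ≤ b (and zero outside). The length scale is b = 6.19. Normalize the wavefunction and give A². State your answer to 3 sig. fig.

A^2 ≈ 0.00330

The normalization condition is ∫|ψ|² dξ = 1 from 0 to b.
With ψ = A·ξ(b − ξ), the integral evaluates to A²·[b^5/30].
Substituting b = 6.19 gives A² = 0.003301, so A = 0.05746.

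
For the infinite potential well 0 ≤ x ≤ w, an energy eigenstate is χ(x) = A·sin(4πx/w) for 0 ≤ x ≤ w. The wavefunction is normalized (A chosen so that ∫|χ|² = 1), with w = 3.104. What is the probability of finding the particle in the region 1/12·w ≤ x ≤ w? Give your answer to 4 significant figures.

P ≈ 0.9511

|χ|² is the probability density, so P = ∫_{1/12·w}^{w} |χ|² dx.
The normalization integral ∫|χ|²dx over the whole domain equals w/2·A², and A² cancels in the ratio.
Substituting u = x/w, A² and the length scale cancel in the ratio: P = ∫_{1/12}^{1} sin(4·π·u)^2 du / ∫_{0}^{1} sin(4·π·u)^2 du.
Using ∫ sin(4·π·u)^2 du = u/2 - sin(4·π·u)·cos(4·π·u)/(8·π), the numerator is √(3)/(32·π) + 11/24 and the denominator is 1/2.
The result is P = √(3)/(16·π) + 11/12.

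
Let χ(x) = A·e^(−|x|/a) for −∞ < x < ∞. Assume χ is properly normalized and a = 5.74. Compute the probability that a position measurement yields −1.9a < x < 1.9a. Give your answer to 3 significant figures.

P ≈ 0.978

|χ|² is the probability density, so P = ∫_{−1.9a}^{1.9a} |χ|² dx.
The normalization integral ∫|χ|²dx over the whole domain equals a·A², and A² cancels in the ratio.
Both integrals are even about x = 0, so only the x ≥ 0 halves are needed (the factors of 2 cancel). Let u = x/a; then A² and the length scale cancel, so P = ∫_{0}^{1.9} e^(-2·u) du ÷ ∫_{0}^{∞} e^(-2·u) du.
An antiderivative of e^(-2·u) is -e^(-2·u)/2; evaluating from 0 to 1.9 gives 1/2 - e^(-19/5)/2, while the full integral is 1/2.
Taking the ratio, P = 0.9776.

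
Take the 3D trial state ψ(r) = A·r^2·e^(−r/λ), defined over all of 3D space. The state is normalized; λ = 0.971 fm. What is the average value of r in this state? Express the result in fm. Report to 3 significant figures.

The expectation value is the |ψ|²-weighted average of r: ∫ r|ψ|² 4πr² dr.
Recall ∫₀^∞ r^m e^(−r/β) dr = m!·β^(m+1), evaluating both integrals, ⟨r⟩ = 7·λ/2.
Putting λ = 0.971 gives 3.399.

⟨r⟩ ≈ 3.40 fm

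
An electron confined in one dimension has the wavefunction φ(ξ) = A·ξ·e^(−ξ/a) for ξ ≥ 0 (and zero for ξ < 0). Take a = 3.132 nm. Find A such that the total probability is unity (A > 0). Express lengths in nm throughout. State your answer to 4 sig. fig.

A ≈ 0.3608 nm^(-3/2)

Normalization requires ∫|φ|² dξ = 1, integrated from 0 to ∞.
Recall ∫₀^∞ ξ^m e^(−ξ/β) dξ = m!·β^(m+1), carrying out the integral gives A² · a^3/4.
Hence A² = 1/[a^3/4].
Plugging in a = 3.132 yields A = 0.36083.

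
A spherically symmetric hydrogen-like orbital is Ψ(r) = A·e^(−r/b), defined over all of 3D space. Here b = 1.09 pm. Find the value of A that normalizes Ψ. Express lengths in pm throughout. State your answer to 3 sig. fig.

A ≈ 0.496 pm^(-3/2)

The normalization condition is ∫|Ψ|² 4πr² dr = 1 from 0 to ∞.
(Spherical symmetry: dV = 4πr² dr.)
With Ψ = A·e^(−r/b), the integral evaluates to A²·[π·b^3].
So A² = (π·b^3)^(−1).
With b = 1.09: A² = 0.2458 and A = 0.4958.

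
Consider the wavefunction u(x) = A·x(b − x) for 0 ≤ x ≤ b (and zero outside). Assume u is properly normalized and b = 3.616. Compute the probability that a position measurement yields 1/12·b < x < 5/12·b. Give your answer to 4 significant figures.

P = ∫_{1/12·b}^{5/12·b} |u(x)|² dx.
The normalization integral ∫|u|²dx over the whole domain equals b^5/30·A², and A² cancels in the ratio.
Let t = x/b; then A² and the length scale cancel, so P = ∫_{1/12}^{5/12} t^2·(1 - t)^2 dt ÷ ∫_{0}^{1} t^2·(1 - t)^2 dt.
With ∫ t^2·(1 - t)^2 dt = t^3·(6·t^2 - 15·t + 10)/30 + C, the region integral is ≈ 0.0113844 and the full one is 1/30.
Taking the ratio, P = 0.34153.

P ≈ 0.3415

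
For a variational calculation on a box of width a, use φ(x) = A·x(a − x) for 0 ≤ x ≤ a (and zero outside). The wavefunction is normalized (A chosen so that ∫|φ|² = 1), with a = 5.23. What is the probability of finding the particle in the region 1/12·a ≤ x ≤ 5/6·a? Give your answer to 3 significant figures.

|φ|² is the probability density, so P = ∫_{1/12·a}^{5/6·a} |φ|² dx.
With A² fixed by ∫|φ|² = 1, i.e. A² = (a^5/30)^(−1), substitute and integrate.
Let u = x/a; then A² and the length scale cancel, so P = ∫_{1/12}^{5/6} u^2·(1 - u)^2 du ÷ ∫_{0}^{1} u^2·(1 - u)^2 du.
With ∫ u^2·(1 - u)^2 du = u^3·(6·u^2 - 15·u + 10)/30 + C, the region integral is ≈ 0.031981 and the full one is 1/30.
The result is P = 4421/4608.

P ≈ 0.959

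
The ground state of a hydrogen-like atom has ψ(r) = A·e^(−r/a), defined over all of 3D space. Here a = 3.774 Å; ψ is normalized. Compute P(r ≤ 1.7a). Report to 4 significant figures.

Integrate the radial probability density 4πr²|ψ|² over r ≤ 1.7a.
A² is fixed by ∫₀^∞ 4πr²|ψ|² dr = 1, i.e. A² = (π·a^3)^(−1).
In terms of u = r/a (A², 4π and the length scale all cancel between numerator and denominator), P = [∫_{0}^{1.7} u^2·e^(-2·u) du] / [∫_{0}^{∞} u^2·e^(-2·u) du].
Using ∫ u^2·e^(-2·u) du = -(2·u^2 + 2·u + 1)·e^(-2·u)/4, the numerator is 1/4 - 509·e^(-17/5)/200 and the denominator is 1/4.
This evaluates to P = 0.66026.

P ≈ 0.6603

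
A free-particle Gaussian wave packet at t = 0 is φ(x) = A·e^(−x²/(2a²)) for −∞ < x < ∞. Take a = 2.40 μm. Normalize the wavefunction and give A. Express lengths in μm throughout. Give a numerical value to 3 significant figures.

Normalization requires ∫|φ|² dx = 1, integrated from −∞ to ∞.
∫|φ|² dx = A²·(√(π)·a).
Plugging in a = 2.40 yields A = 0.4848.

A ≈ 0.485 μm^(-1/2)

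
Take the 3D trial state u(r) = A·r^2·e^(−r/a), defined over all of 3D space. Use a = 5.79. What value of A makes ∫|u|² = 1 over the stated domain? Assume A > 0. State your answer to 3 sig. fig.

A ≈ 0.000255

Require ∫ |u|² 4πr² dr = 1 over the whole domain.
In 3D with spherical symmetry the volume element is 4πr² dr.
Using ∫₀^∞ rⁿ e^(−αr) dr = n!/αⁿ⁺¹, with u = A·r^2·e^(−r/a), the integral evaluates to A²·[45·π·a^7/2].
Plugging in a = 5.79 yields A = 0.0002547.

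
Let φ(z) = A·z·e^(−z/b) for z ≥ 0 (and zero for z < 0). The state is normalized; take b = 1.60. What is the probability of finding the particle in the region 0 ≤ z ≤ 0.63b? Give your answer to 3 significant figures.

P = ∫_{0}^{0.63b} |φ(z)|² dz.
The normalization integral ∫|φ|²dz over the whole domain equals b^3/4·A², and A² cancels in the ratio.
Let u = z/b; then A² and the length scale cancel, so P = ∫_{0}^{0.63} u^2·e^(-2·u) du ÷ ∫_{0}^{∞} u^2·e^(-2·u) du.
An antiderivative of u^2·e^(-2·u) is -(2·u^2 + 2·u + 1)·e^(-2·u)/4; evaluating from 0 to 0.63 gives ≈ 0.033444, while the full integral is 1/4.
Taking the ratio, P = 0.1338.

P ≈ 0.134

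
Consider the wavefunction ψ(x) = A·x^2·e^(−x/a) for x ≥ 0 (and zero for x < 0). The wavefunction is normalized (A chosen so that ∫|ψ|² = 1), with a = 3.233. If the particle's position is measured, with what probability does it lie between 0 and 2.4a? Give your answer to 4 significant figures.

P ≈ 0.5237

|ψ|² is the probability density, so P = ∫_{0}^{2.4a} |ψ|² dx.
The normalization integral ∫|ψ|²dx over the whole domain equals 3·a^5/4·A², and A² cancels in the ratio.
In terms of u = x/a (A² and the length scale cancel between numerator and denominator), P = [∫_{0}^{2.4} u^4·e^(-2·u) du] / [∫_{0}^{∞} u^4·e^(-2·u) du].
An antiderivative of u^4·e^(-2·u) is -(u^4/2 + u^3 + 3·u^2/2 + 3·u/2 + 3/4)·e^(-2·u); evaluating from 0 to 2.4 gives ≈ 0.392806, while the full integral is 3/4.
Taking the ratio, P = 0.52374.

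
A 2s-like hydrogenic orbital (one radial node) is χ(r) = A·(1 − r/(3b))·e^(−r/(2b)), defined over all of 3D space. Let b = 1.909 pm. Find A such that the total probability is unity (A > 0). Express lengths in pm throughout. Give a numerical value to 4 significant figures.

The normalization condition is ∫|χ|² 4πr² dr = 1 from 0 to ∞.
(Spherical symmetry: dV = 4πr² dr.)
The integral (without the A² prefactor) comes out to 8·π·b^3/3.
Hence A² = 1/[8·π·b^3/3].
Plugging in b = 1.909 yields A = 0.13099.

A ≈ 0.1310 pm^(-3/2)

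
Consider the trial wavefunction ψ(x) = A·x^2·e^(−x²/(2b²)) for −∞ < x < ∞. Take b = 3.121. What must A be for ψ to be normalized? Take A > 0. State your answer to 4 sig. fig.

A ≈ 0.05040

The normalization condition is ∫|ψ|² dx = 1 from −∞ to ∞.
With ∫_{−∞}^{∞} x^(2m) e^(−αx²) dx = (2m−1)!!·√π / (2^m α^(m+1/2)), ∫|ψ|² dx = A²·(3·√(π)·b^5/4).
Hence A² = 1/[3·√(π)·b^5/4].
Plugging in b = 3.121 yields A = 0.050402.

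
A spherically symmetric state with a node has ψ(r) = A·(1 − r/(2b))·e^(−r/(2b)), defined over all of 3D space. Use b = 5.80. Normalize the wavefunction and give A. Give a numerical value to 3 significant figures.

Normalization requires ∫|ψ|² 4πr² dr = 1, integrated from 0 to ∞.
(Spherical symmetry: dV = 4πr² dr.)
Using ∫₀^∞ rⁿ e^(−αr) dr = n!/αⁿ⁺¹, the integral (without the A² prefactor) comes out to 8·π·b^3.
Setting this equal to 1 gives A² = 1/(8·π·b^3).
Plugging in b = 5.80 yields A = 0.01428.

A ≈ 0.0143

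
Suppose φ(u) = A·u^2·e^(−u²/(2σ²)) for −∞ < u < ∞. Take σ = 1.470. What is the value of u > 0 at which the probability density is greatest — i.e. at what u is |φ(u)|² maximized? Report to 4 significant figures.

u ≈ 2.079

Differentiate |φ(u)|² with respect to u and set to zero.
Solving yields u = √(2)·σ.
With σ = 1.470, the value of u > 0 at which the probability density is greatest is 2.0789.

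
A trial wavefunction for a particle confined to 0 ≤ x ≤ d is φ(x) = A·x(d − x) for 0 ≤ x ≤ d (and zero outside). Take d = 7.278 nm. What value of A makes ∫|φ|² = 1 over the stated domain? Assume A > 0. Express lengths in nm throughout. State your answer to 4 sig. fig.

We need A² ∫|f|² dx = 1, taking the integral from 0 to d.
The integral (without the A² prefactor) comes out to d^5/30.
Substituting d = 7.278 gives A² = 0.0014691, so A = 0.038329.

A ≈ 0.03833 nm^(-5/2)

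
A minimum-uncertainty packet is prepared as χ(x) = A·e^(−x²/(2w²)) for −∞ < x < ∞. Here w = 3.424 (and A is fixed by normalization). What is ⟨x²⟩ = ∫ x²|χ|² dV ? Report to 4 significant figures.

⟨x²⟩ = ∫ x^2 |χ|² dx over the full domain.
The ratio of the moment integral to the normalization integral gives ⟨x²⟩ = w^2/2.
With w = 3.424, ⟨x^2⟩ = 5.8619.

⟨x^2⟩ ≈ 5.862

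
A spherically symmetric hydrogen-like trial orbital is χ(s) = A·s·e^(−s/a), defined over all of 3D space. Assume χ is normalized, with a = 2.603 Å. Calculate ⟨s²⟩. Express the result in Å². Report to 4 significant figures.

⟨s^2⟩ ≈ 50.82 Å^2

The expectation value is the |χ|²-weighted average of s^2: ∫ s^2|χ|² 4πs² ds.
Recall ∫₀^∞ s^m e^(−s/β) ds = m!·β^(m+1), since the A² factors cancel between numerator and denominator, ⟨s²⟩ = 15·a^2/2.
Putting a = 2.603 gives 50.817.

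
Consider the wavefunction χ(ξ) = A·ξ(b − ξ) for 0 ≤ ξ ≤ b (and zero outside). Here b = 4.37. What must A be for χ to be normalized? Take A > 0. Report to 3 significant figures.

A ≈ 0.137

We need A² ∫|f|² dξ = 1, taking the integral from 0 to b.
The integral (without the A² prefactor) comes out to b^5/30.
Setting this equal to 1 gives A² = 1/(b^5/30).
Plugging in b = 4.37 yields A = 0.1372.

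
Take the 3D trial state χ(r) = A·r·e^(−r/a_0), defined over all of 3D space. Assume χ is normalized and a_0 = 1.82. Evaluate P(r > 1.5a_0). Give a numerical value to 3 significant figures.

P ≈ 0.815

With dV = 4πr²dr, the probability is ∫|χ|² dV over r > 1.5a_0.
Normalization gives A² = 1/(3·π·a_0^5).
Substituting u = r/a_0, A², 4π and the length scale all cancel in the ratio: P = ∫_{1.5}^{∞} u^4·e^(-2·u) du / ∫_{0}^{∞} u^4·e^(-2·u) du.
An antiderivative of u^4·e^(-2·u) is -(u^4/2 + u^3 + 3·u^2/2 + 3·u/2 + 3/4)·e^(-2·u); evaluating from 1.5 to ∞ gives 393·e^(-3)/32, while the full integral is 3/4.
This evaluates to P = 0.8153.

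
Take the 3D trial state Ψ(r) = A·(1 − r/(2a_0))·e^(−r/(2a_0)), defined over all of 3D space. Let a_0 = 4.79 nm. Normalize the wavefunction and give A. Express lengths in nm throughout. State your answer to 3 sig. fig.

Normalization requires ∫|Ψ|² 4πr² dr = 1, integrated from 0 to ∞.
Recall ∫₀^∞ r^m e^(−r/β) dr = m!·β^(m+1), carrying out the integral gives A² · 8·π·a_0^3.
Plugging in a_0 = 4.79 yields A = 0.01903.

A ≈ 0.0190 nm^(-3/2)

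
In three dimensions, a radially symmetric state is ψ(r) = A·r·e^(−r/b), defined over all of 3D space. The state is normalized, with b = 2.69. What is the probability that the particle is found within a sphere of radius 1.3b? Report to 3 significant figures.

P ≈ 0.123

P = ∫ |ψ|² 4πr² dr over r ≤ 1.3b.
Normalization gives A² = 1/(3·π·b^5).
Substituting u = r/b, A², 4π and the length scale all cancel in the ratio: P = ∫_{0}^{1.3} u^4·e^(-2·u) du / ∫_{0}^{∞} u^4·e^(-2·u) du.
An antiderivative of u^4·e^(-2·u) is -(u^4/2 + u^3 + 3·u^2/2 + 3·u/2 + 3/4)·e^(-2·u); evaluating from 0 to 1.3 gives ≈ 0.091932, while the full integral is 3/4.
Taking the ratio yields P = 0.1226.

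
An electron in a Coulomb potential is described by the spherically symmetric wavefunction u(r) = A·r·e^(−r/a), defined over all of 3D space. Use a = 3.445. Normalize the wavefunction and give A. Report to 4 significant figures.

Normalization requires ∫|u|² 4πr² dr = 1, integrated from 0 to ∞.
The angular integral contributes 4π, leaving ∫₀^∞ r²|u|² dr.
The integral (without the A² prefactor) comes out to 3·π·a^5.
Setting this equal to 1 gives A² = 1/(3·π·a^5).
Plugging in a = 3.445 yields A = 0.014787.

A ≈ 0.01479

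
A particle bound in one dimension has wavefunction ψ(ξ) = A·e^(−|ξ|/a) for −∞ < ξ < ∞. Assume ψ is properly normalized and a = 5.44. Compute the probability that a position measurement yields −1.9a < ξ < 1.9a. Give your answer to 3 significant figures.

P ≈ 0.978

|ψ|² is the probability density, so P = ∫_{−1.9a}^{1.9a} |ψ|² dξ.
With A² fixed by ∫|ψ|² = 1, i.e. A² = (a)^(−1), substitute and integrate.
Both integrals are even about ξ = 0, so only the ξ ≥ 0 halves are needed (the factors of 2 cancel). In terms of u = ξ/a (A² and the length scale cancel between numerator and denominator), P = [∫_{0}^{1.9} e^(-2·u) du] / [∫_{0}^{∞} e^(-2·u) du].
With ∫ e^(-2·u) du = -e^(-2·u)/2 + C, the region integral is 1/2 - e^(-19/5)/2 and the full one is 1/2.
Taking the ratio, P = 0.9776.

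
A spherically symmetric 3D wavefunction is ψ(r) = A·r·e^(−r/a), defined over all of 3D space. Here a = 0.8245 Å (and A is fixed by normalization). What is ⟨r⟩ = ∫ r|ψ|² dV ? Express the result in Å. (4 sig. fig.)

The expectation value is the |ψ|²-weighted average of r: ∫ r|ψ|² 4πr² dr.
The ratio of the moment integral to the normalization integral gives ⟨r⟩ = 5·a/2.
With a = 0.8245, ⟨r⟩ = 2.0613.

⟨r⟩ ≈ 2.061 Å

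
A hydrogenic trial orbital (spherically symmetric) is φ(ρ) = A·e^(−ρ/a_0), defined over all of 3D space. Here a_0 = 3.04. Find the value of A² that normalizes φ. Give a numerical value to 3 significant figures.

Normalization requires ∫|φ|² 4πρ² dρ = 1, integrated from 0 to ∞.
The angular integral contributes 4π, leaving ∫₀^∞ ρ²|φ|² dρ.
Recall ∫₀^∞ ρ^m e^(−ρ/β) dρ = m!·β^(m+1), the integral (without the A² prefactor) comes out to π·a_0^3.
So A² = (π·a_0^3)^(−1).
With a_0 = 3.04: A² = 0.01133 and A = 0.1064.

A^2 ≈ 0.0113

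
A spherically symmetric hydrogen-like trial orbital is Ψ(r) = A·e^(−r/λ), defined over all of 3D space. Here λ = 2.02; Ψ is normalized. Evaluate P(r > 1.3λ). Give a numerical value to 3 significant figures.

P ≈ 0.518

With dV = 4πr²dr, the probability is ∫|Ψ|² dV over r > 1.3λ.
The full normalization integral is A²·[π·λ^3] = 1, fixing A².
In terms of u = r/λ (A², 4π and the length scale all cancel between numerator and denominator), P = [∫_{1.3}^{∞} u^2·e^(-2·u) du] / [∫_{0}^{∞} u^2·e^(-2·u) du].
With ∫ u^2·e^(-2·u) du = -(2·u^2 + 2·u + 1)·e^(-2·u)/4 + C, the region integral is 349·e^(-13/5)/200 and the full one is 1/4.
The region integral divided by the full integral gives P = 0.5184.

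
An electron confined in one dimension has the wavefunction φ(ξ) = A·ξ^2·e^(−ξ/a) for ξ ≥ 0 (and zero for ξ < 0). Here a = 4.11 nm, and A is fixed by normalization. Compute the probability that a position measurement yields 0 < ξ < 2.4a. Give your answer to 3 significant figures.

P = ∫_{0}^{2.4a} |φ(ξ)|² dξ.
Since A² = 1/(3·a^5/4), this is the region integral divided by the full normalization integral.
Let u = ξ/a; then A² and the length scale cancel, so P = ∫_{0}^{2.4} u^4·e^(-2·u) du ÷ ∫_{0}^{∞} u^4·e^(-2·u) du.
With ∫ u^4·e^(-2·u) du = -(u^4/2 + u^3 + 3·u^2/2 + 3·u/2 + 3/4)·e^(-2·u) + C, the region integral is ≈ 0.39281 and the full one is 3/4.
This works out to P = 0.5237.

P ≈ 0.524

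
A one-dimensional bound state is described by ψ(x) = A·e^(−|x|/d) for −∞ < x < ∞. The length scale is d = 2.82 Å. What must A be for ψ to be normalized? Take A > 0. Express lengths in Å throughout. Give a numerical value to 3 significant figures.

A ≈ 0.595 Å^(-1/2)

We need A² ∫|f|² dx = 1, taking the integral from −∞ to ∞.
Recall ∫₀^∞ x^m e^(−x/β) dx = m!·β^(m+1), ∫|ψ|² dx = A²·(d).
Hence A² = 1/[d].
Plugging in d = 2.82 yields A = 0.5955.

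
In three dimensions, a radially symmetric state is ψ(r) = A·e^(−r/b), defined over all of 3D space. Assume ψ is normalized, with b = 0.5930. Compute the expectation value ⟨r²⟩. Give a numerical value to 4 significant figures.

⟨r²⟩ = ∫ r^2 |ψ|² 4πr² dr over the full domain.
With ∫₀^∞ r^4 e^(−αr) dr = 4!/α^5, evaluating both integrals, ⟨r²⟩ = 3·b^2.
Putting b = 0.5930 gives 1.0549.

⟨r^2⟩ ≈ 1.055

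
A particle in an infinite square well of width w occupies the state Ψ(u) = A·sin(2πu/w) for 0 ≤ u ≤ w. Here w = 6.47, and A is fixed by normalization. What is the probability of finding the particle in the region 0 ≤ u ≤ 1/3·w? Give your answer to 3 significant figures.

|Ψ|² is the probability density, so P = ∫_{0}^{1/3·w} |Ψ|² du.
The normalization integral ∫|Ψ|²du over the whole domain equals w/2·A², and A² cancels in the ratio.
In terms of t = u/w (A² and the length scale cancel between numerator and denominator), P = [∫_{0}^{1/3} sin(2·π·t)^2 dt] / [∫_{0}^{1} sin(2·π·t)^2 dt].
With ∫ sin(2·π·t)^2 dt = t/2 - sin(4·π·t)/(8·π) + C, the region integral is √(3)/(16·π) + 1/6 and the full one is 1/2.
This works out to P = (√(3)/8 + π/3)/π.

P ≈ 0.402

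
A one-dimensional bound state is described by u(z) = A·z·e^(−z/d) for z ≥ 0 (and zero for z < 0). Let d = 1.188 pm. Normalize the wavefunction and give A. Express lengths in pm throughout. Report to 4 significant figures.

Require ∫ |u|² dz = 1 over the whole domain.
With ∫₀^∞ z^2 e^(−αz) dz = 2!/α^3, ∫|u|² dz = A²·(d^3/4).
Hence A² = 1/[d^3/4].
Substituting d = 1.188 gives A² = 2.3857, so A = 1.5446.

A ≈ 1.545 pm^(-3/2)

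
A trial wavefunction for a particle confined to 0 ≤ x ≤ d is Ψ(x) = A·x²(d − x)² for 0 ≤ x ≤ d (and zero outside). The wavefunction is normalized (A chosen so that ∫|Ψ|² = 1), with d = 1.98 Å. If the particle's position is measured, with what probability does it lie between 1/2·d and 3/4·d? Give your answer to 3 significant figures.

P = ∫_{1/2·d}^{3/4·d} |Ψ(x)|² dx.
The normalization integral ∫|Ψ|²dx over the whole domain equals d^9/630·A², and A² cancels in the ratio.
In terms of u = x/d (A² and the length scale cancel between numerator and denominator), P = [∫_{1/2}^{3/4} u^4·(1 - u)^4 du] / [∫_{0}^{1} u^4·(1 - u)^4 du].
With ∫ u^4·(1 - u)^4 du = u^5·(70·u^4 - 315·u^3 + 540·u^2 - 420·u + 126)/630 + C, the region integral is ≈ 0.00071599 and the full one is 1/630.
Taking the ratio, P = 0.4511.

P ≈ 0.451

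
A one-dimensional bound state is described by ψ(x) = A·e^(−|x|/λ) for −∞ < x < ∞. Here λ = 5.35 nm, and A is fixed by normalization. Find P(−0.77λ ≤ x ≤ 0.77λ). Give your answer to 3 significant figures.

P ≈ 0.786

|ψ|² is the probability density, so P = ∫_{−0.77λ}^{0.77λ} |ψ|² dx.
With A² fixed by ∫|ψ|² = 1, i.e. A² = (λ)^(−1), substitute and integrate.
Both integrals are even about x = 0, so only the x ≥ 0 halves are needed (the factors of 2 cancel). In terms of u = x/λ (A² and the length scale cancel between numerator and denominator), P = [∫_{0}^{0.77} e^(-2·u) du] / [∫_{0}^{∞} e^(-2·u) du].
An antiderivative of e^(-2·u) is -e^(-2·u)/2; evaluating from 0 to 0.77 gives 1/2 - e^(-77/50)/2, while the full integral is 1/2.
The result is P = 0.7856.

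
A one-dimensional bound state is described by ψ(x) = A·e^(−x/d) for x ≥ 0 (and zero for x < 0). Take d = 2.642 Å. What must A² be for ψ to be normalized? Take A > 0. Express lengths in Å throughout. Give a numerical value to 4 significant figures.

A^2 ≈ 0.7570 Å^(-1)

Require ∫ |ψ|² dx = 1 over the whole domain.
With ψ = A·e^(−x/d), the integral evaluates to A²·[d/2].
So A² = (d/2)^(−1).
Plugging in d = 2.642 yields A = 0.87006.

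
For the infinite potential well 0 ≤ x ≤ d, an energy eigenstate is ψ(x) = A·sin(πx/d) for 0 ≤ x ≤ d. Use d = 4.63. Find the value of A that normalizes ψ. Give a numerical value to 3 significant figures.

Normalization requires ∫|ψ|² dx = 1, integrated from 0 to d.
Using sin²θ = (1 − cos 2θ)/2, the integral (without the A² prefactor) comes out to d/2.
With d = 4.63: A² = 0.4320 and A = 0.6572.

A ≈ 0.657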